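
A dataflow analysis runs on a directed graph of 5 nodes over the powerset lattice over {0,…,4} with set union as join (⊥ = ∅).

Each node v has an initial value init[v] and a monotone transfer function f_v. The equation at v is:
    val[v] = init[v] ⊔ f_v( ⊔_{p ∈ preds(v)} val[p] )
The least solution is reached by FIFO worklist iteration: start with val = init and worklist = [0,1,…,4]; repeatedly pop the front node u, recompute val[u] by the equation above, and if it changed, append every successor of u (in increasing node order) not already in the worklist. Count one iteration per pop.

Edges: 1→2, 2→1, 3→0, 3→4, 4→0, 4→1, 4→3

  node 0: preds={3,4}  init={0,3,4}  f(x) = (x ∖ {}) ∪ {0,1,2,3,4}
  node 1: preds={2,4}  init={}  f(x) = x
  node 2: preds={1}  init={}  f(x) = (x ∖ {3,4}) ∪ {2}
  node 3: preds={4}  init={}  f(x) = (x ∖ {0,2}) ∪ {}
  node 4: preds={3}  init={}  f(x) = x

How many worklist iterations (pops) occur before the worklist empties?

Trace (7 dequeues):
  [1] u=0 | in {} | out {0,1,2,3,4} | prev {0,3,4} | push {}
  [2] u=1 | in {} | out {} | ==
  [3] u=2 | in {} | out {2} | prev {} | push {1}
  [4] u=3 | in {} | out {} | ==
  [5] u=4 | in {} | out {} | ==
  [6] u=1 | in {2} | out {2} | prev {} | push {2}
  [7] u=2 | in {2} | out {2} | ==

Converged values:
  [0] {0,1,2,3,4}
  [1] {2}
  [2] {2}
  [3] {}
  [4] {}

7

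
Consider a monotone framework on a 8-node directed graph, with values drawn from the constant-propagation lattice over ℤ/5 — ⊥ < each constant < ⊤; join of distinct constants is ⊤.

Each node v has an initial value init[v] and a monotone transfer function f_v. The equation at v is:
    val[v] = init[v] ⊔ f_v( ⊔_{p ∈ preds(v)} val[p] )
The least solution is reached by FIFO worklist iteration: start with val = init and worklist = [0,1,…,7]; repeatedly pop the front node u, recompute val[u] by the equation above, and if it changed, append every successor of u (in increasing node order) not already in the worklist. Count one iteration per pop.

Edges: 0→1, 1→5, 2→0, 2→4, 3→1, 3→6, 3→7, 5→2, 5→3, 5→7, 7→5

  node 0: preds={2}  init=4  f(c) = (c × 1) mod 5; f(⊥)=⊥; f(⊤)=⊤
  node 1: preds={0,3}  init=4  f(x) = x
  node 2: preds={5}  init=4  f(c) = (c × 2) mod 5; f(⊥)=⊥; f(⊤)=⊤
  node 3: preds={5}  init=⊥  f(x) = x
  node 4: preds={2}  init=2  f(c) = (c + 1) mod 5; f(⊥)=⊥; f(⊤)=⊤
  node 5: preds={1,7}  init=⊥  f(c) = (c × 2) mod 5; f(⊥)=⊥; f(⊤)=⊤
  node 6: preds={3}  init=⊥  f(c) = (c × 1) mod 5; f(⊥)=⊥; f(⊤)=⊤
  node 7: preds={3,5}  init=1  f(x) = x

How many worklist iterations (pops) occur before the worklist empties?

Worklist (17 pops):
  #1 pop 0: in=4 → 4 (no change)
  #2 pop 1: in=4 → 4 (no change)
  #3 pop 2: in=⊥ → 4 (no change)
  #4 pop 3: in=⊥ → ⊥ (no change)
  #5 pop 4: in=4 → ⊤ (was 2); enqueue []
  #6 pop 5: in=⊤ → ⊤ (was ⊥); enqueue [2,3]
  #7 pop 6: in=⊥ → ⊥ (no change)
  #8 pop 7: in=⊤ → ⊤ (was 1); enqueue [5]
  #9 pop 2: in=⊤ → ⊤ (was 4); enqueue [0,4]
  #10 pop 3: in=⊤ → ⊤ (was ⊥); enqueue [1,6,7]
  #11 pop 5: in=⊤ → ⊤ (no change)
  #12 pop 0: in=⊤ → ⊤ (was 4); enqueue []
  #13 pop 4: in=⊤ → ⊤ (no change)
  #14 pop 1: in=⊤ → ⊤ (was 4); enqueue [5]
  #15 pop 6: in=⊤ → ⊤ (was ⊥); enqueue []
  #16 pop 7: in=⊤ → ⊤ (no change)
  #17 pop 5: in=⊤ → ⊤ (no change)

Fixpoint:
  val[0] = ⊤
  val[1] = ⊤
  val[2] = ⊤
  val[3] = ⊤
  val[4] = ⊤
  val[5] = ⊤
  val[6] = ⊤
  val[7] = ⊤

17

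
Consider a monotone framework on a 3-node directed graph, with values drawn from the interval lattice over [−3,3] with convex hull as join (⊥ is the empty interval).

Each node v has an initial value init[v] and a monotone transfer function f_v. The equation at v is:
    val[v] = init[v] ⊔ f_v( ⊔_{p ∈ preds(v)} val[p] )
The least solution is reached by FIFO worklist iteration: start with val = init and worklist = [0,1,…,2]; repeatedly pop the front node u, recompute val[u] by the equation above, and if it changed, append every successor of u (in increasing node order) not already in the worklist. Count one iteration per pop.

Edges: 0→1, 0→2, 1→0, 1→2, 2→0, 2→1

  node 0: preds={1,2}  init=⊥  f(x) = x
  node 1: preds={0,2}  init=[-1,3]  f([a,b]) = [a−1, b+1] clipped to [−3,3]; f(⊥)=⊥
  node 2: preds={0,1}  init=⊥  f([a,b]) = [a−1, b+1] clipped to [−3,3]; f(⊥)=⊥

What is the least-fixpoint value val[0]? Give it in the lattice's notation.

[-3,3]

Trace (7 dequeues):
  [1] u=0 | in [-1,3] | out [-1,3] | prev ⊥ | push {}
  [2] u=1 | in [-1,3] | out [-2,3] | prev [-1,3] | push {0}
  [3] u=2 | in [-2,3] | out [-3,3] | prev ⊥ | push {1}
  [4] u=0 | in [-3,3] | out [-3,3] | prev [-1,3] | push {2}
  [5] u=1 | in [-3,3] | out [-3,3] | prev [-2,3] | push {0}
  [6] u=2 | in [-3,3] | out [-3,3] | ==
  [7] u=0 | in [-3,3] | out [-3,3] | ==

Converged values:
  [0] [-3,3]
  [1] [-3,3]
  [2] [-3,3]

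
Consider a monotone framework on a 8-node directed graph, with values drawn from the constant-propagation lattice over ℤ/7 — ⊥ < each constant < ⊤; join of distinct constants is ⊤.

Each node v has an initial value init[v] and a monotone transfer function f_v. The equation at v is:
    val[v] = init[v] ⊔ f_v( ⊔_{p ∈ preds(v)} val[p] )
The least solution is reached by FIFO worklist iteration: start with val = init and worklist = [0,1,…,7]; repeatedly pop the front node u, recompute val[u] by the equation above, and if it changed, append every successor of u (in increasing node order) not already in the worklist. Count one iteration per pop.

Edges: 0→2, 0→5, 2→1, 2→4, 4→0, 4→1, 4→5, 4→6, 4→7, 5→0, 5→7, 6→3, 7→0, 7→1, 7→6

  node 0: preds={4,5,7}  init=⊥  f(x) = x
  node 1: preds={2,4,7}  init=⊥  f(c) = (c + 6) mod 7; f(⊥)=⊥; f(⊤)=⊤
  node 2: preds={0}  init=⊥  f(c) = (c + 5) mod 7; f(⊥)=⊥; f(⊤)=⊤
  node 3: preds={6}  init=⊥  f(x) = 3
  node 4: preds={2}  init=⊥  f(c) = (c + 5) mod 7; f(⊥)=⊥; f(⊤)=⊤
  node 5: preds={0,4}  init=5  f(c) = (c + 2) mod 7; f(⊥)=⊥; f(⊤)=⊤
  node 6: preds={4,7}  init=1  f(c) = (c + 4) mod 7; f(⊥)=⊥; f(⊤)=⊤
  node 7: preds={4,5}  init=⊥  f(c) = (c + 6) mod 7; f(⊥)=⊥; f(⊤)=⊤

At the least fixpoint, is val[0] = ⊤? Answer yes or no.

Trace (21 dequeues):
  [1] u=0 | in 5 | out 5 | prev ⊥ | push {}
  [2] u=1 | in ⊥ | out ⊥ | ==
  [3] u=2 | in 5 | out 3 | prev ⊥ | push {1}
  [4] u=3 | in 1 | out 3 | prev ⊥ | push {}
  [5] u=4 | in 3 | out 1 | prev ⊥ | push {0}
  [6] u=5 | in ⊤ | out ⊤ | prev 5 | push {}
  [7] u=6 | in 1 | out ⊤ | prev 1 | push {3}
  [8] u=7 | in ⊤ | out ⊤ | prev ⊥ | push {6}
  [9] u=1 | in ⊤ | out ⊤ | prev ⊥ | push {}
  [10] u=0 | in ⊤ | out ⊤ | prev 5 | push {2,5}
  [11] u=3 | in ⊤ | out 3 | ==
  [12] u=6 | in ⊤ | out ⊤ | ==
  [13] u=2 | in ⊤ | out ⊤ | prev 3 | push {1,4}
  [14] u=5 | in ⊤ | out ⊤ | ==
  [15] u=1 | in ⊤ | out ⊤ | ==
  [16] u=4 | in ⊤ | out ⊤ | prev 1 | push {0,1,5,6,7}
  [17] u=0 | in ⊤ | out ⊤ | ==
  [18] u=1 | in ⊤ | out ⊤ | ==
  [19] u=5 | in ⊤ | out ⊤ | ==
  [20] u=6 | in ⊤ | out ⊤ | ==
  [21] u=7 | in ⊤ | out ⊤ | ==

Converged values:
  [0] ⊤
  [1] ⊤
  [2] ⊤
  [3] 3
  [4] ⊤
  [5] ⊤
  [6] ⊤
  [7] ⊤

yes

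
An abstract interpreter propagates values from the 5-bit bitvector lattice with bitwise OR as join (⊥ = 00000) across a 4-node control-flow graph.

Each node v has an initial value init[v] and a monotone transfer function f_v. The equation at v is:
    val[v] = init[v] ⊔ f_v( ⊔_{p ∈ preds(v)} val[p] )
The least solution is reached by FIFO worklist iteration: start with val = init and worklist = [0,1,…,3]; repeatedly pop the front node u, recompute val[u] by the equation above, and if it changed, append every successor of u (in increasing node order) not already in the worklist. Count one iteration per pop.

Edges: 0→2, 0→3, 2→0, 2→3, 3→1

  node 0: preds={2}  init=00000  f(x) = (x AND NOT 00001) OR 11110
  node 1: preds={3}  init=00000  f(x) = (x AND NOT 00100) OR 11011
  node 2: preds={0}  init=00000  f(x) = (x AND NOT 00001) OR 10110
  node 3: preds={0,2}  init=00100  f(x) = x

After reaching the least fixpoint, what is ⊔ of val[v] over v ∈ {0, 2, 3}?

11110

Iteration log — 6 steps:
  step 1. node 0  ⊔preds=00000  new=11110  old=00000  +wl: 
  step 2. node 1  ⊔preds=00100  new=11011  old=00000  +wl: 
  step 3. node 2  ⊔preds=11110  new=11110  old=00000  +wl: 0
  step 4. node 3  ⊔preds=11110  new=11110  old=00100  +wl: 1
  step 5. node 0  ⊔preds=11110  new=11110  stable
  step 6. node 1  ⊔preds=11110  new=11011  stable

Least fixpoint reached:
  node 0: 11110
  node 1: 11011
  node 2: 11110
  node 3: 11110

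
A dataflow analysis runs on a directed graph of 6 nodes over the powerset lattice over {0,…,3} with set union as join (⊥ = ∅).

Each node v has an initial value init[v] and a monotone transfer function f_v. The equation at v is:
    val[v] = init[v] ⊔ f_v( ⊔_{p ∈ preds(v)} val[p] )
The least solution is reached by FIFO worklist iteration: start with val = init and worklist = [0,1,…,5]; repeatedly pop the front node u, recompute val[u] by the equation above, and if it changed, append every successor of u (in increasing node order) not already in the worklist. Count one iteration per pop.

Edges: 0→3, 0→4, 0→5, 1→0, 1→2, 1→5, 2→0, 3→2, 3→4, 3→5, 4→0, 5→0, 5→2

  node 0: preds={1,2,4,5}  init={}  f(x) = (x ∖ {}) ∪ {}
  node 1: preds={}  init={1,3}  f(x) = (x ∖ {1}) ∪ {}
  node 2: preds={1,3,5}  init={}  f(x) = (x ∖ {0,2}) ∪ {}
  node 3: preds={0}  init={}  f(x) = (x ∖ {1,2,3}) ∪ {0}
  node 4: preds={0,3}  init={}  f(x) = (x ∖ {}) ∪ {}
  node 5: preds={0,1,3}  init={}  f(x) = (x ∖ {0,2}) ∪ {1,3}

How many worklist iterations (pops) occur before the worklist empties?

Iteration log — 11 steps:
  step 1. node 0  ⊔preds={1,3}  new={1,3}  old={}  +wl: 
  step 2. node 1  ⊔preds={}  new={1,3}  stable
  step 3. node 2  ⊔preds={1,3}  new={1,3}  old={}  +wl: 0
  step 4. node 3  ⊔preds={1,3}  new={0}  old={}  +wl: 2
  step 5. node 4  ⊔preds={0,1,3}  new={0,1,3}  old={}  +wl: 
  step 6. node 5  ⊔preds={0,1,3}  new={1,3}  old={}  +wl: 
  step 7. node 0  ⊔preds={0,1,3}  new={0,1,3}  old={1,3}  +wl: 3,4,5
  step 8. node 2  ⊔preds={0,1,3}  new={1,3}  stable
  step 9. node 3  ⊔preds={0,1,3}  new={0}  stable
  step 10. node 4  ⊔preds={0,1,3}  new={0,1,3}  stable
  step 11. node 5  ⊔preds={0,1,3}  new={1,3}  stable

Least fixpoint reached:
  node 0: {0,1,3}
  node 1: {1,3}
  node 2: {1,3}
  node 3: {0}
  node 4: {0,1,3}
  node 5: {1,3}

11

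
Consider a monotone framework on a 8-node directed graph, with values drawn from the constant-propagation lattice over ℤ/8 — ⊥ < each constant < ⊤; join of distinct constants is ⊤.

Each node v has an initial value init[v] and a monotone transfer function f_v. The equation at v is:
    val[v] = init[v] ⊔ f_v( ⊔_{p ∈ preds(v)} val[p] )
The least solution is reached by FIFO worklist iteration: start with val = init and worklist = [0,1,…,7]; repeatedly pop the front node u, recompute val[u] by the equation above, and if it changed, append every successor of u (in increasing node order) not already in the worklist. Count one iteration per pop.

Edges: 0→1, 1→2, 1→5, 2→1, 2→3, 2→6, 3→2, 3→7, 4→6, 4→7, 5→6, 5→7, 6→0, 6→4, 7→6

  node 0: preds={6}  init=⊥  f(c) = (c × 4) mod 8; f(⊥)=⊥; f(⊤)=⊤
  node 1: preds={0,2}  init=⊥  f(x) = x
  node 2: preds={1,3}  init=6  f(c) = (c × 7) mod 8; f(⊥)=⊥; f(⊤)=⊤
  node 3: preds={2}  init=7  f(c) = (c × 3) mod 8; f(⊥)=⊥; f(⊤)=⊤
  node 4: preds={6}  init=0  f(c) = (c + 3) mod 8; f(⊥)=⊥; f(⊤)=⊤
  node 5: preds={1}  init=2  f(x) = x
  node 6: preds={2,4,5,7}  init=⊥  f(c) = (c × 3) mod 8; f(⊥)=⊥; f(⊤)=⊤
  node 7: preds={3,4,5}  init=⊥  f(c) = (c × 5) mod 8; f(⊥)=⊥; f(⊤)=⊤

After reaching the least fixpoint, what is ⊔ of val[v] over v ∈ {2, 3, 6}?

Iteration log — 16 steps:
  step 1. node 0  ⊔preds=⊥  new=⊥  stable
  step 2. node 1  ⊔preds=6  new=6  old=⊥  +wl: 
  step 3. node 2  ⊔preds=⊤  new=⊤  old=6  +wl: 1
  step 4. node 3  ⊔preds=⊤  new=⊤  old=7  +wl: 2
  step 5. node 4  ⊔preds=⊥  new=0  stable
  step 6. node 5  ⊔preds=6  new=⊤  old=2  +wl: 
  step 7. node 6  ⊔preds=⊤  new=⊤  old=⊥  +wl: 0,4
  step 8. node 7  ⊔preds=⊤  new=⊤  old=⊥  +wl: 6
  step 9. node 1  ⊔preds=⊤  new=⊤  old=6  +wl: 5
  step 10. node 2  ⊔preds=⊤  new=⊤  stable
  step 11. node 0  ⊔preds=⊤  new=⊤  old=⊥  +wl: 1
  step 12. node 4  ⊔preds=⊤  new=⊤  old=0  +wl: 7
  step 13. node 6  ⊔preds=⊤  new=⊤  stable
  step 14. node 5  ⊔preds=⊤  new=⊤  stable
  step 15. node 1  ⊔preds=⊤  new=⊤  stable
  step 16. node 7  ⊔preds=⊤  new=⊤  stable

Least fixpoint reached:
  node 0: ⊤
  node 1: ⊤
  node 2: ⊤
  node 3: ⊤
  node 4: ⊤
  node 5: ⊤
  node 6: ⊤
  node 7: ⊤

⊤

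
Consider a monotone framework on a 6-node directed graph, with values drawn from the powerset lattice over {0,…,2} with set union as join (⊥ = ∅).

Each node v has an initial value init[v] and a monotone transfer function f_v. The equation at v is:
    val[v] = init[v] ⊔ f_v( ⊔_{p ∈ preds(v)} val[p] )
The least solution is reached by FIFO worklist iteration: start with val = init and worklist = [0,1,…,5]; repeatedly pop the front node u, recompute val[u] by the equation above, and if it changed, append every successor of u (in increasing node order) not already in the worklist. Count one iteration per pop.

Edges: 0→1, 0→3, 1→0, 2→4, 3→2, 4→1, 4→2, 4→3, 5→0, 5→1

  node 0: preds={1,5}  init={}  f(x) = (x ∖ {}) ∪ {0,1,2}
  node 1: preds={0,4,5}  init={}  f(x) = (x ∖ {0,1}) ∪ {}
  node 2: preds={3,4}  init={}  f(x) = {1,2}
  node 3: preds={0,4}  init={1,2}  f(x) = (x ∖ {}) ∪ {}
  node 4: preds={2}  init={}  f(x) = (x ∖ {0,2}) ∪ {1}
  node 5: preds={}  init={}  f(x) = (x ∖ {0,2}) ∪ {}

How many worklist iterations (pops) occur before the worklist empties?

10

Worklist (10 pops):
  #1 pop 0: in={} → {0,1,2} (was {}); enqueue []
  #2 pop 1: in={0,1,2} → {2} (was {}); enqueue [0]
  #3 pop 2: in={1,2} → {1,2} (was {}); enqueue []
  #4 pop 3: in={0,1,2} → {0,1,2} (was {1,2}); enqueue [2]
  #5 pop 4: in={1,2} → {1} (was {}); enqueue [1,3]
  #6 pop 5: in={} → {} (no change)
  #7 pop 0: in={2} → {0,1,2} (no change)
  #8 pop 2: in={0,1,2} → {1,2} (no change)
  #9 pop 1: in={0,1,2} → {2} (no change)
  #10 pop 3: in={0,1,2} → {0,1,2} (no change)

Fixpoint:
  val[0] = {0,1,2}
  val[1] = {2}
  val[2] = {1,2}
  val[3] = {0,1,2}
  val[4] = {1}
  val[5] = {}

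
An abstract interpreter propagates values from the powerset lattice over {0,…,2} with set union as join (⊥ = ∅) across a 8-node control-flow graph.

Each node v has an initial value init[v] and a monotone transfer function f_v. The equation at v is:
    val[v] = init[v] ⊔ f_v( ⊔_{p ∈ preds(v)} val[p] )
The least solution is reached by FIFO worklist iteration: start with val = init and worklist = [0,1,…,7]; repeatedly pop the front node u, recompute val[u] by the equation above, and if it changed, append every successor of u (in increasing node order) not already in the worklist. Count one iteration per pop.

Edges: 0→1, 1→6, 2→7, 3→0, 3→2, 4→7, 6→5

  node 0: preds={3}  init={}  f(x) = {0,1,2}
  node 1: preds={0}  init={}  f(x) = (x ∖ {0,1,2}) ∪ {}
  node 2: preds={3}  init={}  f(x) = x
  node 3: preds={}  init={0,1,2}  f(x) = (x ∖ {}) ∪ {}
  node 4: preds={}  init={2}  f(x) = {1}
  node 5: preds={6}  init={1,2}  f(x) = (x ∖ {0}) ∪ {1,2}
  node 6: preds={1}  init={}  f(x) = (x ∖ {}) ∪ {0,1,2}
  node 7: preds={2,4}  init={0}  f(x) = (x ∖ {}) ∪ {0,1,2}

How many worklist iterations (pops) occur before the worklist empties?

9

Trace (9 dequeues):
  [1] u=0 | in {0,1,2} | out {0,1,2} | prev {} | push {}
  [2] u=1 | in {0,1,2} | out {} | ==
  [3] u=2 | in {0,1,2} | out {0,1,2} | prev {} | push {}
  [4] u=3 | in {} | out {0,1,2} | ==
  [5] u=4 | in {} | out {1,2} | prev {2} | push {}
  [6] u=5 | in {} | out {1,2} | ==
  [7] u=6 | in {} | out {0,1,2} | prev {} | push {5}
  [8] u=7 | in {0,1,2} | out {0,1,2} | prev {0} | push {}
  [9] u=5 | in {0,1,2} | out {1,2} | ==

Converged values:
  [0] {0,1,2}
  [1] {}
  [2] {0,1,2}
  [3] {0,1,2}
  [4] {1,2}
  [5] {1,2}
  [6] {0,1,2}
  [7] {0,1,2}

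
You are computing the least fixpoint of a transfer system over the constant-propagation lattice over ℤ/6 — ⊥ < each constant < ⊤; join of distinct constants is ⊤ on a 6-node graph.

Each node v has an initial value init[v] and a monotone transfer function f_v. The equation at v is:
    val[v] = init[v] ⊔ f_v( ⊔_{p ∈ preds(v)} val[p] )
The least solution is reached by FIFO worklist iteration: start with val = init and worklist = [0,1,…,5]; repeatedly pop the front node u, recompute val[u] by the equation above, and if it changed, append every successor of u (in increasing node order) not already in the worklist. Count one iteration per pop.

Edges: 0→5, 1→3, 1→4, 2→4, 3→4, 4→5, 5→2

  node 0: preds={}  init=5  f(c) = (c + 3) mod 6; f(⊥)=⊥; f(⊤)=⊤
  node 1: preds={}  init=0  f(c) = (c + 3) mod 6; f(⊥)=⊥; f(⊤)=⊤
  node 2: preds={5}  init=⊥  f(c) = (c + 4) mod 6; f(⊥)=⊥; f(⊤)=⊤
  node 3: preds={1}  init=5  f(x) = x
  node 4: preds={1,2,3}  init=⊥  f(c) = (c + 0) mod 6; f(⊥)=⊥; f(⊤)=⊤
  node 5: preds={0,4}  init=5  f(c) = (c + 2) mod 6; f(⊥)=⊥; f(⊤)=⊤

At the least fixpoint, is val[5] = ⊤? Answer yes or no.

yes

Worklist (8 pops):
  #1 pop 0: in=⊥ → 5 (no change)
  #2 pop 1: in=⊥ → 0 (no change)
  #3 pop 2: in=5 → 3 (was ⊥); enqueue []
  #4 pop 3: in=0 → ⊤ (was 5); enqueue []
  #5 pop 4: in=⊤ → ⊤ (was ⊥); enqueue []
  #6 pop 5: in=⊤ → ⊤ (was 5); enqueue [2]
  #7 pop 2: in=⊤ → ⊤ (was 3); enqueue [4]
  #8 pop 4: in=⊤ → ⊤ (no change)

Fixpoint:
  val[0] = 5
  val[1] = 0
  val[2] = ⊤
  val[3] = ⊤
  val[4] = ⊤
  val[5] = ⊤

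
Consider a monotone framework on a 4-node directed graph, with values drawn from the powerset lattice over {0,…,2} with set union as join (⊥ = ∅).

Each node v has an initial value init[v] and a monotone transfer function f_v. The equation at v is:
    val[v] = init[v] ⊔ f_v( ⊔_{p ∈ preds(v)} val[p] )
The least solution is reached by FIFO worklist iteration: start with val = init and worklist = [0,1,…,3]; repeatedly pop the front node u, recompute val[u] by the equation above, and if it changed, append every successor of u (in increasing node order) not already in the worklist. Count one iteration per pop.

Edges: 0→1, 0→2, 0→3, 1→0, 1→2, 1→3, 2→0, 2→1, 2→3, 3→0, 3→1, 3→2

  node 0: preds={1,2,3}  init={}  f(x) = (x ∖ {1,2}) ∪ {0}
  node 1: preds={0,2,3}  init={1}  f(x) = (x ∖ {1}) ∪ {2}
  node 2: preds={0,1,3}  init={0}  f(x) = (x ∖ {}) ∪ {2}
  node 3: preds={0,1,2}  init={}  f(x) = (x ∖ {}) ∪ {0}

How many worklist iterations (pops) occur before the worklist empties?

Iteration log — 7 steps:
  step 1. node 0  ⊔preds={0,1}  new={0}  old={}  +wl: 
  step 2. node 1  ⊔preds={0}  new={0,1,2}  old={1}  +wl: 0
  step 3. node 2  ⊔preds={0,1,2}  new={0,1,2}  old={0}  +wl: 1
  step 4. node 3  ⊔preds={0,1,2}  new={0,1,2}  old={}  +wl: 2
  step 5. node 0  ⊔preds={0,1,2}  new={0}  stable
  step 6. node 1  ⊔preds={0,1,2}  new={0,1,2}  stable
  step 7. node 2  ⊔preds={0,1,2}  new={0,1,2}  stable

Least fixpoint reached:
  node 0: {0}
  node 1: {0,1,2}
  node 2: {0,1,2}
  node 3: {0,1,2}

7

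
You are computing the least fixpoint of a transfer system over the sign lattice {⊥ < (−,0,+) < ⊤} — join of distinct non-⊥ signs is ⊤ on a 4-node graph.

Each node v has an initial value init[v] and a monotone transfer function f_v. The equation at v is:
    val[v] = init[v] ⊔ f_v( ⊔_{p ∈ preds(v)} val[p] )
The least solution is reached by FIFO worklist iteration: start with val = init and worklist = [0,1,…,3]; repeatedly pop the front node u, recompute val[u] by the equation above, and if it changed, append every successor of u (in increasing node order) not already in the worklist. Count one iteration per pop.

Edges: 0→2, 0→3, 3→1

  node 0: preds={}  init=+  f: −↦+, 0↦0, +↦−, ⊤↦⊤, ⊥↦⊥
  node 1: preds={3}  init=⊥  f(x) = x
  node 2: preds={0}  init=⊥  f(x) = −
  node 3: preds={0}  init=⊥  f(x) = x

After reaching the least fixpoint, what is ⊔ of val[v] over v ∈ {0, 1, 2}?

⊤

Trace (5 dequeues):
  [1] u=0 | in ⊥ | out + | ==
  [2] u=1 | in ⊥ | out ⊥ | ==
  [3] u=2 | in + | out − | prev ⊥ | push {}
  [4] u=3 | in + | out + | prev ⊥ | push {1}
  [5] u=1 | in + | out + | prev ⊥ | push {}

Converged values:
  [0] +
  [1] +
  [2] −
  [3] +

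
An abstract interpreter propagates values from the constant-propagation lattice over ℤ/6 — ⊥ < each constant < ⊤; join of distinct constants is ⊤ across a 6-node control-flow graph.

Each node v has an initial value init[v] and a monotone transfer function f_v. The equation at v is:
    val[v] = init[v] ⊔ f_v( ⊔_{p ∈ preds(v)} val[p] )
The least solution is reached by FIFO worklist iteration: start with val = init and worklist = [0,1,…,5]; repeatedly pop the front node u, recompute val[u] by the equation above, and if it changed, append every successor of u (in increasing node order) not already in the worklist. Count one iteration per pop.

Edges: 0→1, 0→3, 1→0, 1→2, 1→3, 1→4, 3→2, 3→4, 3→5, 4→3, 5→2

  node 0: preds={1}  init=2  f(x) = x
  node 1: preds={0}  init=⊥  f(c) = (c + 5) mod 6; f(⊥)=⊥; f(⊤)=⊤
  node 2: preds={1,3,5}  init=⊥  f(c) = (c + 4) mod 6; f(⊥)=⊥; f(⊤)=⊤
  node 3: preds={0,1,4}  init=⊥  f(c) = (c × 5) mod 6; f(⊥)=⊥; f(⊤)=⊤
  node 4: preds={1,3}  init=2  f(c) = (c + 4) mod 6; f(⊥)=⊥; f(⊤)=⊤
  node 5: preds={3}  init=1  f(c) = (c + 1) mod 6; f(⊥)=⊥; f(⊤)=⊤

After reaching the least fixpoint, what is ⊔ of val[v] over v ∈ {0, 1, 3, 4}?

Trace (14 dequeues):
  [1] u=0 | in ⊥ | out 2 | ==
  [2] u=1 | in 2 | out 1 | prev ⊥ | push {0}
  [3] u=2 | in 1 | out 5 | prev ⊥ | push {}
  [4] u=3 | in ⊤ | out ⊤ | prev ⊥ | push {2}
  [5] u=4 | in ⊤ | out ⊤ | prev 2 | push {3}
  [6] u=5 | in ⊤ | out ⊤ | prev 1 | push {}
  [7] u=0 | in 1 | out ⊤ | prev 2 | push {1}
  [8] u=2 | in ⊤ | out ⊤ | prev 5 | push {}
  [9] u=3 | in ⊤ | out ⊤ | ==
  [10] u=1 | in ⊤ | out ⊤ | prev 1 | push {0,2,3,4}
  [11] u=0 | in ⊤ | out ⊤ | ==
  [12] u=2 | in ⊤ | out ⊤ | ==
  [13] u=3 | in ⊤ | out ⊤ | ==
  [14] u=4 | in ⊤ | out ⊤ | ==

Converged values:
  [0] ⊤
  [1] ⊤
  [2] ⊤
  [3] ⊤
  [4] ⊤
  [5] ⊤

⊤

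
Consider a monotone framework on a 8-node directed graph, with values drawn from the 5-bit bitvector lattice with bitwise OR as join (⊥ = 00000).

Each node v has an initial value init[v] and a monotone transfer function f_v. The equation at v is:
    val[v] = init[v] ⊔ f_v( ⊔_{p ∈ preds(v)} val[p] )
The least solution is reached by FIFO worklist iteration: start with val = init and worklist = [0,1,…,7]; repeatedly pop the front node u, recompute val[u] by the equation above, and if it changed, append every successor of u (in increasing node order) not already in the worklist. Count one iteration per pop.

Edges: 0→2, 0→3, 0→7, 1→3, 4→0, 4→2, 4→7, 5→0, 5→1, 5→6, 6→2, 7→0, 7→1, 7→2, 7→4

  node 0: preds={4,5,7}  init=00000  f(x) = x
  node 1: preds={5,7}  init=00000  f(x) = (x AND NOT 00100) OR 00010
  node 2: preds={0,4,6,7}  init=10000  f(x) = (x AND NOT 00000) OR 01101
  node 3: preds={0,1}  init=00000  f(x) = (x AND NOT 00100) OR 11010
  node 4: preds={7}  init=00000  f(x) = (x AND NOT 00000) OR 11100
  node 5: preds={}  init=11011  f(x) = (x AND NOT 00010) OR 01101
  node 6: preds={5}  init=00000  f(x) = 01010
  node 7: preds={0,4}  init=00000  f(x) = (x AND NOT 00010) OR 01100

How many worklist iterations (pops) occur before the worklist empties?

Trace (16 dequeues):
  [1] u=0 | in 11011 | out 11011 | prev 00000 | push {}
  [2] u=1 | in 11011 | out 11011 | prev 00000 | push {}
  [3] u=2 | in 11011 | out 11111 | prev 10000 | push {}
  [4] u=3 | in 11011 | out 11011 | prev 00000 | push {}
  [5] u=4 | in 00000 | out 11100 | prev 00000 | push {0,2}
  [6] u=5 | in 00000 | out 11111 | prev 11011 | push {1}
  [7] u=6 | in 11111 | out 01010 | prev 00000 | push {}
  [8] u=7 | in 11111 | out 11101 | prev 00000 | push {4}
  [9] u=0 | in 11111 | out 11111 | prev 11011 | push {3,7}
  [10] u=2 | in 11111 | out 11111 | ==
  [11] u=1 | in 11111 | out 11011 | ==
  [12] u=4 | in 11101 | out 11101 | prev 11100 | push {0,2}
  [13] u=3 | in 11111 | out 11011 | ==
  [14] u=7 | in 11111 | out 11101 | ==
  [15] u=0 | in 11111 | out 11111 | ==
  [16] u=2 | in 11111 | out 11111 | ==

Converged values:
  [0] 11111
  [1] 11011
  [2] 11111
  [3] 11011
  [4] 11101
  [5] 11111
  [6] 01010
  [7] 11101

16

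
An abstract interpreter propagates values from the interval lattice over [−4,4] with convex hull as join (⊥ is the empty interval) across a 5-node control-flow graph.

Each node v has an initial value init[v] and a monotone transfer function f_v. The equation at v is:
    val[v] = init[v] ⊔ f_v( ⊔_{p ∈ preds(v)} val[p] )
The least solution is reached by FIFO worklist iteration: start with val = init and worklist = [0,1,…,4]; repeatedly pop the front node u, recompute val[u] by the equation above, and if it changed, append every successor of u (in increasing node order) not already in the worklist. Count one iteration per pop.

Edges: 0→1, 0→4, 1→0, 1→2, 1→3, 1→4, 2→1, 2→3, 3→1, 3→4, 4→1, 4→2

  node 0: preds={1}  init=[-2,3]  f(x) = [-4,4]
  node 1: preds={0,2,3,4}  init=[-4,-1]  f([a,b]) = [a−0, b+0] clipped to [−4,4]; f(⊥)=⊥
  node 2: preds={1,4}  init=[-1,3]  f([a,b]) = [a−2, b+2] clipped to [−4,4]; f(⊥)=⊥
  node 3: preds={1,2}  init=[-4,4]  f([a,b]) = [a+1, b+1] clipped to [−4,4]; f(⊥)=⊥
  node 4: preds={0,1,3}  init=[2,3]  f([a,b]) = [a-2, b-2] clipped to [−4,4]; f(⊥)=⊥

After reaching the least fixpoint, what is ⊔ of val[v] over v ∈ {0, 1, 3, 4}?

Trace (8 dequeues):
  [1] u=0 | in [-4,-1] | out [-4,4] | prev [-2,3] | push {}
  [2] u=1 | in [-4,4] | out [-4,4] | prev [-4,-1] | push {0}
  [3] u=2 | in [-4,4] | out [-4,4] | prev [-1,3] | push {1}
  [4] u=3 | in [-4,4] | out [-4,4] | ==
  [5] u=4 | in [-4,4] | out [-4,3] | prev [2,3] | push {2}
  [6] u=0 | in [-4,4] | out [-4,4] | ==
  [7] u=1 | in [-4,4] | out [-4,4] | ==
  [8] u=2 | in [-4,4] | out [-4,4] | ==

Converged values:
  [0] [-4,4]
  [1] [-4,4]
  [2] [-4,4]
  [3] [-4,4]
  [4] [-4,3]

[-4,4]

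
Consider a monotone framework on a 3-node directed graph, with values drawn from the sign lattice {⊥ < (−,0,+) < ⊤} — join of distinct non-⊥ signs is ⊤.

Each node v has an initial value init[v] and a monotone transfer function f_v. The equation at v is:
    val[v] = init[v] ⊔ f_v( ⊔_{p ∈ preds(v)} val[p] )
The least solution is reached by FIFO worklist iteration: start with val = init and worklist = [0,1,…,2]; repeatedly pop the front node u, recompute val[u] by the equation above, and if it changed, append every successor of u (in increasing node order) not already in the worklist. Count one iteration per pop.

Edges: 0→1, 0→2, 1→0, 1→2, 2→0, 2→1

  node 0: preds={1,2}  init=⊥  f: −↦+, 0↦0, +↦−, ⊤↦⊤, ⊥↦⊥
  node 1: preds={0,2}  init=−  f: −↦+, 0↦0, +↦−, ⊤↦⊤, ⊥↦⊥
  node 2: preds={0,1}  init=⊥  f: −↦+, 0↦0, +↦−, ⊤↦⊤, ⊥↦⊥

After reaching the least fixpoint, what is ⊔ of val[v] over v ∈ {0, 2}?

⊤

Trace (7 dequeues):
  [1] u=0 | in − | out + | prev ⊥ | push {}
  [2] u=1 | in + | out − | ==
  [3] u=2 | in ⊤ | out ⊤ | prev ⊥ | push {0,1}
  [4] u=0 | in ⊤ | out ⊤ | prev + | push {2}
  [5] u=1 | in ⊤ | out ⊤ | prev − | push {0}
  [6] u=2 | in ⊤ | out ⊤ | ==
  [7] u=0 | in ⊤ | out ⊤ | ==

Converged values:
  [0] ⊤
  [1] ⊤
  [2] ⊤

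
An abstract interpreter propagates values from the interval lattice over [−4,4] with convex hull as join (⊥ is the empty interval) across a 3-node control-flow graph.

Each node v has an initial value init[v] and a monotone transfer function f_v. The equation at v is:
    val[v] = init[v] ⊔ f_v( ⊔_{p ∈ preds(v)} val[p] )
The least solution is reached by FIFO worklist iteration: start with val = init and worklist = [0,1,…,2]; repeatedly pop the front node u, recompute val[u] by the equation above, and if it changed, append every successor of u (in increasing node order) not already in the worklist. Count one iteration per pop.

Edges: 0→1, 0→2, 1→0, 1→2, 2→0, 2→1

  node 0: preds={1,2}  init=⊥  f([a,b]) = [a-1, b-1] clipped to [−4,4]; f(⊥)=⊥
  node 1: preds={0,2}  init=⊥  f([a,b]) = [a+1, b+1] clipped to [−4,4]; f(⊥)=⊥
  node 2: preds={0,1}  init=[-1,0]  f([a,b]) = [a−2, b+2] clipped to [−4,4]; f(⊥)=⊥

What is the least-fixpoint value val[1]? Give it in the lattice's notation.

[-3,4]

Iteration log — 9 steps:
  step 1. node 0  ⊔preds=[-1,0]  new=[-2,-1]  old=⊥  +wl: 
  step 2. node 1  ⊔preds=[-2,0]  new=[-1,1]  old=⊥  +wl: 0
  step 3. node 2  ⊔preds=[-2,1]  new=[-4,3]  old=[-1,0]  +wl: 1
  step 4. node 0  ⊔preds=[-4,3]  new=[-4,2]  old=[-2,-1]  +wl: 2
  step 5. node 1  ⊔preds=[-4,3]  new=[-3,4]  old=[-1,1]  +wl: 0
  step 6. node 2  ⊔preds=[-4,4]  new=[-4,4]  old=[-4,3]  +wl: 1
  step 7. node 0  ⊔preds=[-4,4]  new=[-4,3]  old=[-4,2]  +wl: 2
  step 8. node 1  ⊔preds=[-4,4]  new=[-3,4]  stable
  step 9. node 2  ⊔preds=[-4,4]  new=[-4,4]  stable

Least fixpoint reached:
  node 0: [-4,3]
  node 1: [-3,4]
  node 2: [-4,4]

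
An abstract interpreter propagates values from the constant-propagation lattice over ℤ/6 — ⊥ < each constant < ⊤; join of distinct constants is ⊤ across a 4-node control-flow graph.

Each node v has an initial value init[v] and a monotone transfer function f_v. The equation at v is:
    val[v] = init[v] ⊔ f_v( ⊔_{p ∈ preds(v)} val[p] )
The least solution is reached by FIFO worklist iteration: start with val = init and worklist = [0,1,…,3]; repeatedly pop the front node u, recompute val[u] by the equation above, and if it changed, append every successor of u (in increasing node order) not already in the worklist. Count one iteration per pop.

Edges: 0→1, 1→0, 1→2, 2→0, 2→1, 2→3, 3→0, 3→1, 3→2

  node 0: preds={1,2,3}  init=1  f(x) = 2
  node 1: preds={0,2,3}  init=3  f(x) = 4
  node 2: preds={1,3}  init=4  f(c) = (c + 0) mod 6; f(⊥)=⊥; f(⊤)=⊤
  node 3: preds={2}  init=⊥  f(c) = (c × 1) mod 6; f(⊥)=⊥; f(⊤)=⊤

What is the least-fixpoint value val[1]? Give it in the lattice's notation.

⊤

Trace (7 dequeues):
  [1] u=0 | in ⊤ | out ⊤ | prev 1 | push {}
  [2] u=1 | in ⊤ | out ⊤ | prev 3 | push {0}
  [3] u=2 | in ⊤ | out ⊤ | prev 4 | push {1}
  [4] u=3 | in ⊤ | out ⊤ | prev ⊥ | push {2}
  [5] u=0 | in ⊤ | out ⊤ | ==
  [6] u=1 | in ⊤ | out ⊤ | ==
  [7] u=2 | in ⊤ | out ⊤ | ==

Converged values:
  [0] ⊤
  [1] ⊤
  [2] ⊤
  [3] ⊤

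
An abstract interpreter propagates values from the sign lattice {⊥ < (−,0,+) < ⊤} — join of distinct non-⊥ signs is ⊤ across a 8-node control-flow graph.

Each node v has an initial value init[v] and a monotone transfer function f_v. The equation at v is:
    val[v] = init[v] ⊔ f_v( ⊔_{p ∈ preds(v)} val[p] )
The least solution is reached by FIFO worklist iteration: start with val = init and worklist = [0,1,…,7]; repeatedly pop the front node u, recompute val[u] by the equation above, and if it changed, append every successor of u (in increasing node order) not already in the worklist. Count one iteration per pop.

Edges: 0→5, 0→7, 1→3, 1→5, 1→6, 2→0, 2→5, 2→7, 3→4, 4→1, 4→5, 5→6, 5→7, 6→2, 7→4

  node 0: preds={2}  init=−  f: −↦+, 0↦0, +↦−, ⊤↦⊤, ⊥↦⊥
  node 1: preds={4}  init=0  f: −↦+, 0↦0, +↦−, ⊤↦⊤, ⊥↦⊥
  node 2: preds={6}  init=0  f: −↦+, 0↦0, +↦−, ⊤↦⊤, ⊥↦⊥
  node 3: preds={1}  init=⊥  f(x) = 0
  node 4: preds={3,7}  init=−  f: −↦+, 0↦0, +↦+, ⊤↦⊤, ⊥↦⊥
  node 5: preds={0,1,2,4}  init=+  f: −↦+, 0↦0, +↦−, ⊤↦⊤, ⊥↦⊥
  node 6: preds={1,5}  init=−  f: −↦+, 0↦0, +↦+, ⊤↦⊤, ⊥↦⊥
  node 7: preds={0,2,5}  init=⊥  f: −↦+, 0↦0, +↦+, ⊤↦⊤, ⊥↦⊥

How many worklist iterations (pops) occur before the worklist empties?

Iteration log — 12 steps:
  step 1. node 0  ⊔preds=0  new=⊤  old=−  +wl: 
  step 2. node 1  ⊔preds=−  new=⊤  old=0  +wl: 
  step 3. node 2  ⊔preds=−  new=⊤  old=0  +wl: 0
  step 4. node 3  ⊔preds=⊤  new=0  old=⊥  +wl: 
  step 5. node 4  ⊔preds=0  new=⊤  old=−  +wl: 1
  step 6. node 5  ⊔preds=⊤  new=⊤  old=+  +wl: 
  step 7. node 6  ⊔preds=⊤  new=⊤  old=−  +wl: 2
  step 8. node 7  ⊔preds=⊤  new=⊤  old=⊥  +wl: 4
  step 9. node 0  ⊔preds=⊤  new=⊤  stable
  step 10. node 1  ⊔preds=⊤  new=⊤  stable
  step 11. node 2  ⊔preds=⊤  new=⊤  stable
  step 12. node 4  ⊔preds=⊤  new=⊤  stable

Least fixpoint reached:
  node 0: ⊤
  node 1: ⊤
  node 2: ⊤
  node 3: 0
  node 4: ⊤
  node 5: ⊤
  node 6: ⊤
  node 7: ⊤

12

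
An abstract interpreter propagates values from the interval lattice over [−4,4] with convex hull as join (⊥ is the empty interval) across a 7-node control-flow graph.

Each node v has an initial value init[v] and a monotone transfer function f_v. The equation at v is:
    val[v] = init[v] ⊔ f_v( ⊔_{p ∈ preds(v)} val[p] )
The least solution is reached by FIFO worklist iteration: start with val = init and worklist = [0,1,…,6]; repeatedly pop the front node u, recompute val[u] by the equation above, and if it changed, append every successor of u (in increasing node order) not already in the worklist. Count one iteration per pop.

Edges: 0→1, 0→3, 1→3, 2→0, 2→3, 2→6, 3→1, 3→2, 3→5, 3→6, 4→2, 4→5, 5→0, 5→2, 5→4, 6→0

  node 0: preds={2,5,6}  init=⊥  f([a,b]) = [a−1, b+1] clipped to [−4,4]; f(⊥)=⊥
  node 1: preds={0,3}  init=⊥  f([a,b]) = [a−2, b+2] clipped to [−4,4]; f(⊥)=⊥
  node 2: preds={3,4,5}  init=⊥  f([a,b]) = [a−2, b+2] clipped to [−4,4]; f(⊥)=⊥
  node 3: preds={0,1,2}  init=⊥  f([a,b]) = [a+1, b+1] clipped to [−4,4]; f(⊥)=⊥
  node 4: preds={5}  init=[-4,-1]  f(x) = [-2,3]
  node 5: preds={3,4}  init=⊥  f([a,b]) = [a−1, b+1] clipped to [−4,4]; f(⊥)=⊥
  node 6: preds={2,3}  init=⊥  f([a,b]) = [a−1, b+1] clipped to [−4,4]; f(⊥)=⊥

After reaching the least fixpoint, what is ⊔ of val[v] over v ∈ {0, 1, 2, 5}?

Worklist (18 pops):
  #1 pop 0: in=⊥ → ⊥ (no change)
  #2 pop 1: in=⊥ → ⊥ (no change)
  #3 pop 2: in=[-4,-1] → [-4,1] (was ⊥); enqueue [0]
  #4 pop 3: in=[-4,1] → [-3,2] (was ⊥); enqueue [1,2]
  #5 pop 4: in=⊥ → [-4,3] (was [-4,-1]); enqueue []
  #6 pop 5: in=[-4,3] → [-4,4] (was ⊥); enqueue [4]
  #7 pop 6: in=[-4,2] → [-4,3] (was ⊥); enqueue []
  #8 pop 0: in=[-4,4] → [-4,4] (was ⊥); enqueue [3]
  #9 pop 1: in=[-4,4] → [-4,4] (was ⊥); enqueue []
  #10 pop 2: in=[-4,4] → [-4,4] (was [-4,1]); enqueue [0,6]
  #11 pop 4: in=[-4,4] → [-4,3] (no change)
  #12 pop 3: in=[-4,4] → [-3,4] (was [-3,2]); enqueue [1,2,5]
  #13 pop 0: in=[-4,4] → [-4,4] (no change)
  #14 pop 6: in=[-4,4] → [-4,4] (was [-4,3]); enqueue [0]
  #15 pop 1: in=[-4,4] → [-4,4] (no change)
  #16 pop 2: in=[-4,4] → [-4,4] (no change)
  #17 pop 5: in=[-4,4] → [-4,4] (no change)
  #18 pop 0: in=[-4,4] → [-4,4] (no change)

Fixpoint:
  val[0] = [-4,4]
  val[1] = [-4,4]
  val[2] = [-4,4]
  val[3] = [-3,4]
  val[4] = [-4,3]
  val[5] = [-4,4]
  val[6] = [-4,4]

[-4,4]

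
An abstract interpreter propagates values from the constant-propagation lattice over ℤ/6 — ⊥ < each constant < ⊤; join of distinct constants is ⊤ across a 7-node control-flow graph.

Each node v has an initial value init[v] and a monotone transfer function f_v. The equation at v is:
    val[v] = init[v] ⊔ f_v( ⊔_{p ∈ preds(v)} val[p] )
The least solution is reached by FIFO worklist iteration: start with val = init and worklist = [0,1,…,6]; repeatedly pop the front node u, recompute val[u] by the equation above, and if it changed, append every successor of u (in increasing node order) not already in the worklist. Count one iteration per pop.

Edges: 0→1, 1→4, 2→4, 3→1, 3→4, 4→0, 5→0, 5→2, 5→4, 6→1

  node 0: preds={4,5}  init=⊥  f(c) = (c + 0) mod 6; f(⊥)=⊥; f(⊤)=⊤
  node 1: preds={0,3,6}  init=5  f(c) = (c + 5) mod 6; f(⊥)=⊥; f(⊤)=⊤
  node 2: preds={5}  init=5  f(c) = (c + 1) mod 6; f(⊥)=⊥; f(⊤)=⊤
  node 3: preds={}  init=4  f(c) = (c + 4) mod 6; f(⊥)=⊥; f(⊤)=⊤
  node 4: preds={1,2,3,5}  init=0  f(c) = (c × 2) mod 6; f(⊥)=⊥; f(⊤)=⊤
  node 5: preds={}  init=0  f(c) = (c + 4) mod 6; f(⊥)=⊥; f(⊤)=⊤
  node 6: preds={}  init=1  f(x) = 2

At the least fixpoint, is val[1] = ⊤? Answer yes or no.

yes

Iteration log — 9 steps:
  step 1. node 0  ⊔preds=0  new=0  old=⊥  +wl: 
  step 2. node 1  ⊔preds=⊤  new=⊤  old=5  +wl: 
  step 3. node 2  ⊔preds=0  new=⊤  old=5  +wl: 
  step 4. node 3  ⊔preds=⊥  new=4  stable
  step 5. node 4  ⊔preds=⊤  new=⊤  old=0  +wl: 0
  step 6. node 5  ⊔preds=⊥  new=0  stable
  step 7. node 6  ⊔preds=⊥  new=⊤  old=1  +wl: 1
  step 8. node 0  ⊔preds=⊤  new=⊤  old=0  +wl: 
  step 9. node 1  ⊔preds=⊤  new=⊤  stable

Least fixpoint reached:
  node 0: ⊤
  node 1: ⊤
  node 2: ⊤
  node 3: 4
  node 4: ⊤
  node 5: 0
  node 6: ⊤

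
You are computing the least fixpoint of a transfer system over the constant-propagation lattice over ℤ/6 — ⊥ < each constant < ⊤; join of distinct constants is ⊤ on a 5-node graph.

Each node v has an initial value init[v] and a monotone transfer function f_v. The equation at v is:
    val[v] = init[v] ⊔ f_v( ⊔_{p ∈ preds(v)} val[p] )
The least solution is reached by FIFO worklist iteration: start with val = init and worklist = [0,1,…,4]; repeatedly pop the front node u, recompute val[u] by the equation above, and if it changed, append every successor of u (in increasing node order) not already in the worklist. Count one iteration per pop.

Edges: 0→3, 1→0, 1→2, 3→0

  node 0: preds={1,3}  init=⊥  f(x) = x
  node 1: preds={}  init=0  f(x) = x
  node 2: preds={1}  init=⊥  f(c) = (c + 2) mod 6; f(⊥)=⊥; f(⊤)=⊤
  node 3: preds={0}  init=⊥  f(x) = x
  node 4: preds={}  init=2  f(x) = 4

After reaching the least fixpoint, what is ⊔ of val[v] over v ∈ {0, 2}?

⊤

Trace (6 dequeues):
  [1] u=0 | in 0 | out 0 | prev ⊥ | push {}
  [2] u=1 | in ⊥ | out 0 | ==
  [3] u=2 | in 0 | out 2 | prev ⊥ | push {}
  [4] u=3 | in 0 | out 0 | prev ⊥ | push {0}
  [5] u=4 | in ⊥ | out ⊤ | prev 2 | push {}
  [6] u=0 | in 0 | out 0 | ==

Converged values:
  [0] 0
  [1] 0
  [2] 2
  [3] 0
  [4] ⊤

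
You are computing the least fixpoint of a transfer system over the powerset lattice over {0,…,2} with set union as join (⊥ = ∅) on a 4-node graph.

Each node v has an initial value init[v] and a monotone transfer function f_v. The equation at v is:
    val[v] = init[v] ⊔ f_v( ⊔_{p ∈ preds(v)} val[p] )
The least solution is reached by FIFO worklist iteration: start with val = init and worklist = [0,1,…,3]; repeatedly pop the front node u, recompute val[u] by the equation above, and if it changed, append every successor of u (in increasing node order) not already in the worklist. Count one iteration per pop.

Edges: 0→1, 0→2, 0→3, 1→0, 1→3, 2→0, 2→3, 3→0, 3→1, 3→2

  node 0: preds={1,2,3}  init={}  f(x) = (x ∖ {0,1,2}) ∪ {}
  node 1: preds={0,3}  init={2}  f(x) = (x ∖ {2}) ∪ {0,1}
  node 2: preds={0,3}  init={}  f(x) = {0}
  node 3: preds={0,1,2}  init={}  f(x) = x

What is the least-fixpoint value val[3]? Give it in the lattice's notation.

Iteration log — 7 steps:
  step 1. node 0  ⊔preds={2}  new={}  stable
  step 2. node 1  ⊔preds={}  new={0,1,2}  old={2}  +wl: 0
  step 3. node 2  ⊔preds={}  new={0}  old={}  +wl: 
  step 4. node 3  ⊔preds={0,1,2}  new={0,1,2}  old={}  +wl: 1,2
  step 5. node 0  ⊔preds={0,1,2}  new={}  stable
  step 6. node 1  ⊔preds={0,1,2}  new={0,1,2}  stable
  step 7. node 2  ⊔preds={0,1,2}  new={0}  stable

Least fixpoint reached:
  node 0: {}
  node 1: {0,1,2}
  node 2: {0}
  node 3: {0,1,2}

{0,1,2}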